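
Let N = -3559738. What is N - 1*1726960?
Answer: -5286698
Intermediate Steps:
N - 1*1726960 = -3559738 - 1*1726960 = -3559738 - 1726960 = -5286698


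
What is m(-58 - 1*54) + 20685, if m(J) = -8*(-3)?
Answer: 20709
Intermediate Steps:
m(J) = 24
m(-58 - 1*54) + 20685 = 24 + 20685 = 20709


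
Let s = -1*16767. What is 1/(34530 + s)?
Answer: 1/17763 ≈ 5.6297e-5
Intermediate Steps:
s = -16767
1/(34530 + s) = 1/(34530 - 16767) = 1/17763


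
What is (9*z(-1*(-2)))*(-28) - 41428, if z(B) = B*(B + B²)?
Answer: -44452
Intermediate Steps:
(9*z(-1*(-2)))*(-28) - 41428 = (9*((-1*(-2))²*(1 - 1*(-2))))*(-28) - 41428 = (9*(2²*(1 + 2)))*(-28) - 41428 = (9*(4*3))*(-28) - 41428 = (9*12)*(-28) - 41428 = 108*(-28) - 41428 = -3024 - 41428 = -44452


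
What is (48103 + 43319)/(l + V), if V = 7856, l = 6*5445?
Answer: 45711/20263 ≈ 2.2559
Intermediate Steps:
l = 32670
(48103 + 43319)/(l + V) = (48103 + 43319)/(32670 + 7856) = 91422/40526 = 91422*(1/40526) = 45711/20263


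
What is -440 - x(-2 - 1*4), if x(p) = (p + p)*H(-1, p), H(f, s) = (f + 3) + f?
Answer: -428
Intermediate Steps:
H(f, s) = 3 + 2*f (H(f, s) = (3 + f) + f = 3 + 2*f)
x(p) = 2*p (x(p) = (p + p)*(3 + 2*(-1)) = (2*p)*(3 - 2) = (2*p)*1 = 2*p)
-440 - x(-2 - 1*4) = -440 - 2*(-2 - 1*4) = -440 - 2*(-2 - 4) = -440 - 2*(-6) = -440 - 1*(-12) = -440 + 12 = -428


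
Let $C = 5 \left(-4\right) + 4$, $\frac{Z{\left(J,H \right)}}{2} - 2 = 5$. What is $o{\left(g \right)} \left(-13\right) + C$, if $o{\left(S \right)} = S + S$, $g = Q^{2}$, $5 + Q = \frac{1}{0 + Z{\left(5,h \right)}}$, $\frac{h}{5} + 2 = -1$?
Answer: $- \frac{63461}{98} \approx -647.56$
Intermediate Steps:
$h = -15$ ($h = -10 + 5 \left(-1\right) = -10 - 5 = -15$)
$Z{\left(J,H \right)} = 14$ ($Z{\left(J,H \right)} = 4 + 2 \cdot 5 = 4 + 10 = 14$)
$C = -16$ ($C = -20 + 4 = -16$)
$Q = - \frac{69}{14}$ ($Q = -5 + \frac{1}{0 + 14} = -5 + \frac{1}{14} = - \frac{69}{14} \approx -4.9286$)
$g = \frac{4761}{196}$ ($g = \left(- \frac{69}{14}\right)^{2} = \frac{4761}{196} \approx 24.291$)
$o{\left(S \right)} = 2 S$
$o{\left(g \right)} \left(-13\right) + C = 2 \cdot \frac{4761}{196} \left(-13\right) - 16 = \frac{4761}{98} \left(-13\right) - 16 = - \frac{61893}{98} - 16 = - \frac{63461}{98}$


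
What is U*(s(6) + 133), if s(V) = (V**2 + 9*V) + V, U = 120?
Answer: 27480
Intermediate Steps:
s(V) = V**2 + 10*V
U*(s(6) + 133) = 120*(6*(10 + 6) + 133) = 120*(6*16 + 133) = 120*(96 + 133) = 120*229 = 27480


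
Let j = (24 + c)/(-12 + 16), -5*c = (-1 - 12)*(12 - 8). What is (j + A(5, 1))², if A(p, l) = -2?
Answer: 1089/25 ≈ 43.560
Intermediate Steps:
c = 52/5 (c = -(-1 - 12)*(12 - 8)/5 = -(-13)*4/5 = -⅕*(-52) = 52/5 ≈ 10.400)
j = 43/5 (j = (24 + 52/5)/(-12 + 16) = (172/5)/4 = (172/5)*(¼) = 43/5 ≈ 8.6000)
(j + A(5, 1))² = (43/5 - 2)² = (33/5)² = 1089/25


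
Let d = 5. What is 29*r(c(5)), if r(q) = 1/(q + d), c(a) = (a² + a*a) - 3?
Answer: 29/52 ≈ 0.55769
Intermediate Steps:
c(a) = -3 + 2*a² (c(a) = (a² + a²) - 3 = 2*a² - 3 = -3 + 2*a²)
r(q) = 1/(5 + q) (r(q) = 1/(q + 5) = 1/(5 + q))
29*r(c(5)) = 29/(5 + (-3 + 2*5²)) = 29/(5 + (-3 + 2*25)) = 29/(5 + (-3 + 50)) = 29/(5 + 47) = 29/52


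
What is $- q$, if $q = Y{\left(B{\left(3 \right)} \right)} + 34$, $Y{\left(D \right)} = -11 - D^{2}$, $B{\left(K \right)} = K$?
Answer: $-14$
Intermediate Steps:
$q = 14$ ($q = \left(-11 - 3^{2}\right) + 34 = \left(-11 - 9\right) + 34 = -20 + 34 = 14$)
$- q = \left(-1\right) 14 = -14$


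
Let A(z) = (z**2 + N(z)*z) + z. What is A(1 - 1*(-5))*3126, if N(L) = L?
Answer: 243828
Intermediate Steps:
A(z) = z + 2*z**2 (A(z) = (z**2 + z*z) + z = (z**2 + z**2) + z = 2*z**2 + z = z + 2*z**2)
A(1 - 1*(-5))*3126 = ((1 - 1*(-5))*(1 + 2*(1 - 1*(-5))))*3126 = ((1 + 5)*(1 + 2*(1 + 5)))*3126 = (6*(1 + 2*6))*3126 = (6*(1 + 12))*3126 = (6*13)*3126 = 78*3126 = 243828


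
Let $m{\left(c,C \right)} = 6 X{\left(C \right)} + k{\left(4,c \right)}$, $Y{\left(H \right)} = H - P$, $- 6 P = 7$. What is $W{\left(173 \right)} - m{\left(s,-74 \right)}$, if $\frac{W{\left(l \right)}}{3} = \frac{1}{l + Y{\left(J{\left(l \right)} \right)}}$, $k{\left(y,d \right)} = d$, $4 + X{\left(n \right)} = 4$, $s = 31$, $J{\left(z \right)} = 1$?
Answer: $- \frac{32563}{1051} \approx -30.983$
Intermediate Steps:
$P = - \frac{7}{6}$ ($P = \left(- \frac{1}{6}\right) 7 = - \frac{7}{6} \approx -1.1667$)
$X{\left(n \right)} = 0$ ($X{\left(n \right)} = -4 + 4 = 0$)
$Y{\left(H \right)} = \frac{7}{6} + H$ ($Y{\left(H \right)} = H - - \frac{7}{6} = H + \frac{7}{6} = \frac{7}{6} + H$)
$m{\left(c,C \right)} = c$ ($m{\left(c,C \right)} = 6 \cdot 0 + c = 0 + c = c$)
$W{\left(l \right)} = \frac{3}{\frac{13}{6} + l}$ ($W{\left(l \right)} = \frac{3}{l + \left(\frac{7}{6} + 1\right)} = \frac{3}{l + \frac{13}{6}} = \frac{3}{\frac{13}{6} + l}$)
$W{\left(173 \right)} - m{\left(s,-74 \right)} = \frac{18}{13 + 6 \cdot 173} - 31 = \frac{18}{13 + 1038} - 31 = \frac{18}{1051} - 31 = - \frac{32563}{1051}$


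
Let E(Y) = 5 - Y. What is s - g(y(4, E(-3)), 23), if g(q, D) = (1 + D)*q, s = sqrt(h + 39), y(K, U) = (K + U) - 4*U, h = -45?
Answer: 480 + I*sqrt(6) ≈ 480.0 + 2.4495*I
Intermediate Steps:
y(K, U) = K - 3*U
s = I*sqrt(6) (s = sqrt(-45 + 39) = sqrt(-6) = I*sqrt(6) ≈ 2.4495*I)
g(q, D) = q*(1 + D)
s - g(y(4, E(-3)), 23) = I*sqrt(6) - (4 - 3*(5 - 1*(-3)))*(1 + 23) = I*sqrt(6) - (4 - 3*(5 + 3))*24 = I*sqrt(6) - (4 - 3*8)*24 = I*sqrt(6) - (4 - 24)*24 = I*sqrt(6) - (-20)*24 = I*sqrt(6) - 1*(-480) = I*sqrt(6) + 480 = 480 + I*sqrt(6)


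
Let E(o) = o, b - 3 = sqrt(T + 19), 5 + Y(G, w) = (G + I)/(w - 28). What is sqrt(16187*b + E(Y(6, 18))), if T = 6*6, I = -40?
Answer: sqrt(1213985 + 404675*sqrt(55))/5 ≈ 410.62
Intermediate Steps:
Y(G, w) = -5 + (-40 + G)/(-28 + w) (Y(G, w) = -5 + (G - 40)/(w - 28) = -5 + (-40 + G)/(-28 + w))
T = 36
b = 3 + sqrt(55) (b = 3 + sqrt(36 + 19) = 3 + sqrt(55) ≈ 10.416)
sqrt(16187*b + E(Y(6, 18))) = sqrt(16187*(3 + sqrt(55)) + (100 + 6 - 5*18)/(-28 + 18)) = sqrt((48561 + 16187*sqrt(55)) + (100 + 6 - 90)/(-10)) = sqrt((48561 + 16187*sqrt(55)) - 1/10*16) = sqrt((48561 + 16187*sqrt(55)) - 8/5) = sqrt(242797/5 + 16187*sqrt(55))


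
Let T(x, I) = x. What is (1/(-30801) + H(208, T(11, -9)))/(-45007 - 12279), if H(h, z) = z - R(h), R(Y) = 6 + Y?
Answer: 3126302/882233043 ≈ 0.0035436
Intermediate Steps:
H(h, z) = -6 + z - h (H(h, z) = z - (6 + h) = z + (-6 - h) = -6 + z - h)
(1/(-30801) + H(208, T(11, -9)))/(-45007 - 12279) = (1/(-30801) + (-6 + 11 - 1*208))/(-45007 - 12279) = (-1/30801 + (-6 + 11 - 208))/(-57286) = (-1/30801 - 203)*(-1/57286) = -6252604/30801*(-1/57286) = 3126302/882233043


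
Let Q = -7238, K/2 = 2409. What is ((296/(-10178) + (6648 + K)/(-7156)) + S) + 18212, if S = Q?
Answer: 199789737727/18208442 ≈ 10972.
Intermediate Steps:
K = 4818 (K = 2*2409 = 4818)
S = -7238
((296/(-10178) + (6648 + K)/(-7156)) + S) + 18212 = ((296/(-10178) + (6648 + 4818)/(-7156)) - 7238) + 18212 = ((296*(-1/10178) + 11466*(-1/7156)) - 7238) + 18212 = ((-148/5089 - 5733/3578) - 7238) + 18212 = (-29704781/18208442 - 7238) + 18212 = -131822407977/18208442 + 18212 = 199789737727/18208442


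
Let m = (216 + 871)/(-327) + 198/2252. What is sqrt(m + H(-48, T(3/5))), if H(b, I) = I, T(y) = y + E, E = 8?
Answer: sqrt(18179496928410)/1841010 ≈ 2.3160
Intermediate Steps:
T(y) = 8 + y (T(y) = y + 8 = 8 + y)
m = -1191589/368202 (m = 1087*(-1/327) + 198*(1/2252) = -1087/327 + 99/1126 = -1191589/368202 ≈ -3.2362)
sqrt(m + H(-48, T(3/5))) = sqrt(-1191589/368202 + (8 + 3/5)) = sqrt(-1191589/368202 + 43/5) = sqrt(9874741/1841010) = sqrt(18179496928410)/1841010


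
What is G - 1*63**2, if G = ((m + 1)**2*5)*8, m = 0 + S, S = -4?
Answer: -3609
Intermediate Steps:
m = -4 (m = 0 - 4 = -4)
G = 360 (G = ((-4 + 1)**2*5)*8 = ((-3)**2*5)*8 = (9*5)*8 = 45*8 = 360)
G - 1*63**2 = 360 - 1*63**2 = 360 - 1*3969 = 360 - 3969 = -3609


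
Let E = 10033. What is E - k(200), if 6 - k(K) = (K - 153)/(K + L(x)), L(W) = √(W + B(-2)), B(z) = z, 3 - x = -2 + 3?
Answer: 2005447/200 ≈ 10027.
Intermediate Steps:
x = 2 (x = 3 - (-2 + 3) = 3 - 1*1 = 3 - 1 = 2)
L(W) = √(-2 + W) (L(W) = √(W - 2) = √(-2 + W))
k(K) = 6 - (-153 + K)/K (k(K) = 6 - (K - 153)/(K + √(-2 + 2)) = 6 - (-153 + K)/(K + √0) = 6 - (-153 + K)/(K + 0) = 6 - (-153 + K)/K)
E - k(200) = 10033 - (5 + 153/200) = 10033 - 1*1153/200 = 10033 - 1153/200 = 2005447/200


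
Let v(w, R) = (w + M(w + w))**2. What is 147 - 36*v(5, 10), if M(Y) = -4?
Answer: 111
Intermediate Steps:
v(w, R) = (-4 + w)**2 (v(w, R) = (w - 4)**2 = (-4 + w)**2)
147 - 36*v(5, 10) = 147 - 36*(-4 + 5)**2 = 147 - 36*1**2 = 147 - 36*1 = 147 - 36 = 111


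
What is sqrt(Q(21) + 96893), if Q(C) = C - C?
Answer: sqrt(96893) ≈ 311.28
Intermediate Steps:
Q(C) = 0
sqrt(Q(21) + 96893) = sqrt(0 + 96893) = sqrt(96893)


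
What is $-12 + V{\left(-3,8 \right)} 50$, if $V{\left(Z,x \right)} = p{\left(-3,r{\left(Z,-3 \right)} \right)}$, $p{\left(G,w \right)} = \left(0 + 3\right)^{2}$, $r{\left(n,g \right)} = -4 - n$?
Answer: $438$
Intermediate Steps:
$p{\left(G,w \right)} = 9$ ($p{\left(G,w \right)} = 3^{2} = 9$)
$V{\left(Z,x \right)} = 9$
$-12 + V{\left(-3,8 \right)} 50 = -12 + 9 \cdot 50 = -12 + 450 = 438$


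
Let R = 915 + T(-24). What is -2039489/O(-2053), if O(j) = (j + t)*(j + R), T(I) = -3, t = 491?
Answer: -2039489/1782242 ≈ -1.1443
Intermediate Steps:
R = 912 (R = 915 - 3 = 912)
O(j) = (491 + j)*(912 + j) (O(j) = (j + 491)*(j + 912) = (491 + j)*(912 + j))
-2039489/O(-2053) = -2039489/(447792 + (-2053)² + 1403*(-2053)) = -2039489/(447792 + 4214809 - 2880359) = -2039489/1782242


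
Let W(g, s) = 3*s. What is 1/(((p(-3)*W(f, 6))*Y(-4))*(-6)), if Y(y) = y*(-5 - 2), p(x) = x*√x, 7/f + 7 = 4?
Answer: -I*√3/27216 ≈ -6.3641e-5*I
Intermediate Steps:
f = -7/3 (f = 7/(-7 + 4) = 7/(-3) = 7*(-⅓) = -7/3 ≈ -2.3333)
p(x) = x^(3/2)
Y(y) = -7*y (Y(y) = y*(-7) = -7*y)
1/(((p(-3)*W(f, 6))*Y(-4))*(-6)) = 1/((((-3)^(3/2)*(3*6))*(-7*(-4)))*(-6)) = 1/(((-3*I*√3*18)*28)*(-6)) = 1/((-54*I*√3*28)*(-6)) = 1/(-1512*I*√3*(-6)) = 1/(9072*I*√3) = -I*√3/27216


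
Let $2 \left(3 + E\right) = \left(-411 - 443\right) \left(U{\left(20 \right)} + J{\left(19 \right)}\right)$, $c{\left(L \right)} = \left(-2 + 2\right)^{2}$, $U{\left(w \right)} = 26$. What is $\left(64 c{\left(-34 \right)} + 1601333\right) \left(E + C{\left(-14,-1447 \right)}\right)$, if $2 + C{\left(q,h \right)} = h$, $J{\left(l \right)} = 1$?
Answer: $-20786903673$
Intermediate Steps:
$c{\left(L \right)} = 0$ ($c{\left(L \right)} = 0^{2} = 0$)
$C{\left(q,h \right)} = -2 + h$
$E = -11532$ ($E = -3 + \frac{\left(-411 - 443\right) \left(26 + 1\right)}{2} = -3 + \frac{\left(-411 - 443\right) 27}{2} = -3 + \frac{\left(-854\right) 27}{2} = -3 + \frac{1}{2} \left(-23058\right) = -3 - 11529 = -11532$)
$\left(64 c{\left(-34 \right)} + 1601333\right) \left(E + C{\left(-14,-1447 \right)}\right) = \left(64 \cdot 0 + 1601333\right) \left(-11532 - 1449\right) = \left(0 + 1601333\right) \left(-11532 - 1449\right) = 1601333 \left(-12981\right) = -20786903673$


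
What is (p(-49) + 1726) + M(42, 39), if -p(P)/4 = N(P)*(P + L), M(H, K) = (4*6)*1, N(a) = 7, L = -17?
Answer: 3598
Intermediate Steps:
M(H, K) = 24 (M(H, K) = 24*1 = 24)
p(P) = 476 - 28*P (p(P) = -28*(P - 17) = -28*(-17 + P) = -4*(-119 + 7*P) = 476 - 28*P)
(p(-49) + 1726) + M(42, 39) = ((476 - 28*(-49)) + 1726) + 24 = ((476 + 1372) + 1726) + 24 = (1848 + 1726) + 24 = 3574 + 24 = 3598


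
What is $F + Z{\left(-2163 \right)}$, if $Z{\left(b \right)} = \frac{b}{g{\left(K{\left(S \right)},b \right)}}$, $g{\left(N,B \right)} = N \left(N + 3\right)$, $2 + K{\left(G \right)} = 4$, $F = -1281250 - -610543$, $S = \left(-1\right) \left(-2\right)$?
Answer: $- \frac{6709233}{10} \approx -6.7092 \cdot 10^{5}$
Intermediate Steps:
$S = 2$
$F = -670707$ ($F = -1281250 + 610543 = -670707$)
$K{\left(G \right)} = 2$ ($K{\left(G \right)} = -2 + 4 = 2$)
$g{\left(N,B \right)} = N \left(3 + N\right)$
$Z{\left(b \right)} = \frac{b}{10}$ ($Z{\left(b \right)} = \frac{b}{2 \left(3 + 2\right)} = \frac{b}{2 \cdot 5} = \frac{b}{10}$)
$F + Z{\left(-2163 \right)} = -670707 + \frac{1}{10} \left(-2163\right) = -670707 - \frac{2163}{10} = - \frac{6709233}{10}$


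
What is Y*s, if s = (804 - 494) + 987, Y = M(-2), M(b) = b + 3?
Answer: 1297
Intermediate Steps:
M(b) = 3 + b
Y = 1 (Y = 3 - 2 = 1)
s = 1297 (s = 310 + 987 = 1297)
Y*s = 1*1297 = 1297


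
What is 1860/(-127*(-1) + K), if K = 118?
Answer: 372/49 ≈ 7.5918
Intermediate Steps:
1860/(-127*(-1) + K) = 1860/(-127*(-1) + 118) = 1860/(127 + 118) = 1860/245 = 1860*(1/245) = 372/49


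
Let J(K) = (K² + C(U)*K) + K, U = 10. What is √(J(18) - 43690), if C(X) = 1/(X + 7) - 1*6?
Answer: I*√12558478/17 ≈ 208.46*I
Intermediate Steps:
C(X) = -6 + 1/(7 + X) (C(X) = 1/(7 + X) - 6 = -6 + 1/(7 + X))
J(K) = K² - 84*K/17 (J(K) = (K² + ((-41 - 6*10)/(7 + 10))*K) + K = (K² + ((-41 - 60)/17)*K) + K = (K² + ((1/17)*(-101))*K) + K = (K² - 101*K/17) + K = K² - 84*K/17)
√(J(18) - 43690) = √((1/17)*18*(-84 + 17*18) - 43690) = √((1/17)*18*(-84 + 306) - 43690) = √((1/17)*18*222 - 43690) = √(3996/17 - 43690) = √(-738734/17) = I*√12558478/17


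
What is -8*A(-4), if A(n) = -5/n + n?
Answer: 22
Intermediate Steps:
A(n) = n - 5/n
-8*A(-4) = -8*(-4 - 5/(-4)) = -8*(-4 - 5*(-¼)) = -8*(-4 + 5/4) = -8*(-11/4) = 22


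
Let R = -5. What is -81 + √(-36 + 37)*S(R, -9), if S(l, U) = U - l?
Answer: -85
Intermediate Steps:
-81 + √(-36 + 37)*S(R, -9) = -81 + √(-36 + 37)*(-9 - 1*(-5)) = -81 + √1*(-9 + 5) = -81 + 1*(-4) = -81 - 4 = -85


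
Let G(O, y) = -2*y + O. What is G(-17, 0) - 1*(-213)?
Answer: 196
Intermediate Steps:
G(O, y) = O - 2*y
G(-17, 0) - 1*(-213) = (-17 - 2*0) - 1*(-213) = (-17 + 0) + 213 = -17 + 213 = 196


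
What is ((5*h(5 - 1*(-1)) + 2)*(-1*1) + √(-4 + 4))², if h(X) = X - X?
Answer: 4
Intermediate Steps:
h(X) = 0
((5*h(5 - 1*(-1)) + 2)*(-1*1) + √(-4 + 4))² = ((5*0 + 2)*(-1*1) + √(-4 + 4))² = ((0 + 2)*(-1) + √0)² = (2*(-1) + 0)² = (-2 + 0)² = (-2)² = 4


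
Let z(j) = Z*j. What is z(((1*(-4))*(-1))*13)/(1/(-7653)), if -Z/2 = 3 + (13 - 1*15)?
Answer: 795912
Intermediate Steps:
Z = -2 (Z = -2*(3 + (13 - 1*15)) = -2*(3 + (13 - 15)) = -2*(3 - 2) = -2*1 = -2)
z(j) = -2*j
z(((1*(-4))*(-1))*13)/(1/(-7653)) = (-2*(1*(-4))*(-1)*13)/(1/(-7653)) = (-2*(-4*(-1))*13)/(-1/7653) = -8*13*(-7653) = -2*52*(-7653) = -104*(-7653) = 795912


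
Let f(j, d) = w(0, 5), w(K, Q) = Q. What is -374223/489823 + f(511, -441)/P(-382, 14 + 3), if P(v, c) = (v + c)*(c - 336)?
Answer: -8714041178/11406508201 ≈ -0.76395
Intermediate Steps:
P(v, c) = (-336 + c)*(c + v) (P(v, c) = (c + v)*(-336 + c) = (-336 + c)*(c + v))
f(j, d) = 5
-374223/489823 + f(511, -441)/P(-382, 14 + 3) = -374223/489823 + 5/((14 + 3)² - 336*(14 + 3) - 336*(-382) + (14 + 3)*(-382)) = -374223*1/489823 + 5/(17² - 336*17 + 128352 + 17*(-382)) = -374223/489823 + 5/(289 - 5712 + 128352 - 6494) = -374223/489823 + 5/116435 = -374223/489823 + 5*(1/116435) = -374223/489823 + 1/23287 = -8714041178/11406508201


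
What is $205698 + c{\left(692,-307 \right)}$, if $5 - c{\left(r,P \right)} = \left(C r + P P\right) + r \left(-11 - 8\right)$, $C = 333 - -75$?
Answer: $-157734$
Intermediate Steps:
$C = 408$ ($C = 333 + 75 = 408$)
$c{\left(r,P \right)} = 5 - P^{2} - 389 r$ ($c{\left(r,P \right)} = 5 - \left(\left(408 r + P P\right) + r \left(-11 - 8\right)\right) = 5 - \left(\left(408 r + P^{2}\right) + r \left(-19\right)\right) = 5 - \left(\left(P^{2} + 408 r\right) - 19 r\right) = 5 - \left(P^{2} + 389 r\right) = 5 - P^{2} - 389 r$)
$205698 + c{\left(692,-307 \right)} = 205698 - 363432 = -157734$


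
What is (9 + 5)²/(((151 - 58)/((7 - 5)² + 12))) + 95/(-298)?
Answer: 925693/27714 ≈ 33.402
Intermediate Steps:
(9 + 5)²/(((151 - 58)/((7 - 5)² + 12))) + 95/(-298) = 14²/((93/(2² + 12))) + 95*(-1/298) = 196/((93/(4 + 12))) - 95/298 = 196/((93/16)) - 95/298 = 196/((93*(1/16))) - 95/298 = 196/(93/16) - 95/298 = 196*(16/93) - 95/298 = 3136/93 - 95/298 = 925693/27714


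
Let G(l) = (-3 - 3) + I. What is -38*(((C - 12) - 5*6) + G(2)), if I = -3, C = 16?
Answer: 1330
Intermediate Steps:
G(l) = -9 (G(l) = (-3 - 3) - 3 = -6 - 3 = -9)
-38*(((C - 12) - 5*6) + G(2)) = -38*(((16 - 12) - 5*6) - 9) = -38*((4 - 30) - 9) = -38*(-26 - 9) = -38*(-35) = 1330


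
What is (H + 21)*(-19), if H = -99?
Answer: 1482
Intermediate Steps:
(H + 21)*(-19) = (-99 + 21)*(-19) = -78*(-19) = 1482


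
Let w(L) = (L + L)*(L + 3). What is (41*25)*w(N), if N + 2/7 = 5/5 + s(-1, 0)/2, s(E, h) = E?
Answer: 138375/98 ≈ 1412.0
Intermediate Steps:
N = 3/14 (N = -2/7 + (5/5 - 1/2) = -2/7 + (5*(⅕) - 1*½) = -2/7 + (1 - ½) = -2/7 + ½ = 3/14 ≈ 0.21429)
w(L) = 2*L*(3 + L) (w(L) = (2*L)*(3 + L) = 2*L*(3 + L))
(41*25)*w(N) = (41*25)*(2*(3/14)*(3 + 3/14)) = 1025*(2*(3/14)*(45/14)) = 1025*(135/98) = 138375/98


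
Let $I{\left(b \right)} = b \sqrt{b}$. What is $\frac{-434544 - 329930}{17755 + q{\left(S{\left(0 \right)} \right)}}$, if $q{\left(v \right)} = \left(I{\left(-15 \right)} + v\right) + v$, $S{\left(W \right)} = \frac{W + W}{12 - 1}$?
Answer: $- \frac{1357323587}{31524340} - \frac{1146711 i \sqrt{15}}{31524340} \approx -43.056 - 0.14088 i$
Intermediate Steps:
$I{\left(b \right)} = b^{\frac{3}{2}}$
$S{\left(W \right)} = \frac{2 W}{11}$
$q{\left(v \right)} = 2 v - 15 i \sqrt{15}$ ($q{\left(v \right)} = \left(\left(-15\right)^{\frac{3}{2}} + v\right) + v = \left(- 15 i \sqrt{15} + v\right) + v = \left(v - 15 i \sqrt{15}\right) + v = 2 v - 15 i \sqrt{15}$)
$\frac{-434544 - 329930}{17755 + q{\left(S{\left(0 \right)} \right)}} = \frac{-434544 - 329930}{17755 + \left(2 \cdot \frac{2}{11} \cdot 0 - 15 i \sqrt{15}\right)} = - \frac{764474}{17755 + \left(2 \cdot 0 - 15 i \sqrt{15}\right)} = - \frac{764474}{17755 + \left(0 - 15 i \sqrt{15}\right)} = - \frac{764474}{17755 - 15 i \sqrt{15}}$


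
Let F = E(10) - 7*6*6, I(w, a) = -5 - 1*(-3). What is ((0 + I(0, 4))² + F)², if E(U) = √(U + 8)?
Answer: 61522 - 1488*√2 ≈ 59418.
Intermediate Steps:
I(w, a) = -2 (I(w, a) = -5 + 3 = -2)
E(U) = √(8 + U)
F = -252 + 3*√2 (F = √(8 + 10) - 7*6*6 = √18 - 42*6 = 3*√2 - 1*252 = 3*√2 - 252 = -252 + 3*√2 ≈ -247.76)
((0 + I(0, 4))² + F)² = ((0 - 2)² + (-252 + 3*√2))² = ((-2)² + (-252 + 3*√2))² = (4 + (-252 + 3*√2))² = (-248 + 3*√2)²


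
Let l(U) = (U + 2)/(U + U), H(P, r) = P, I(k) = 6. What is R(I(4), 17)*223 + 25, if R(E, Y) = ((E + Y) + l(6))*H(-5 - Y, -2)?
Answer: -348251/3 ≈ -1.1608e+5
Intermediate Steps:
l(U) = (2 + U)/(2*U) (l(U) = (2 + U)/((2*U)) = (2 + U)*(1/(2*U)) = (2 + U)/(2*U))
R(E, Y) = (-5 - Y)*(⅔ + E + Y) (R(E, Y) = ((E + Y) + (½)*(2 + 6)/6)*(-5 - Y) = ((E + Y) + (½)*(⅙)*8)*(-5 - Y) = ((E + Y) + ⅔)*(-5 - Y) = (⅔ + E + Y)*(-5 - Y) = (-5 - Y)*(⅔ + E + Y))
R(I(4), 17)*223 + 25 = -(5 + 17)*(2 + 3*6 + 3*17)/3*223 + 25 = -⅓*22*(2 + 18 + 51)*223 + 25 = -⅓*22*71*223 + 25 = -1562/3*223 + 25 = -348326/3 + 25 = -348251/3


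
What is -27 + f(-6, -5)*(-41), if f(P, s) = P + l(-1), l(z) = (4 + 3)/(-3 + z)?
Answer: 1163/4 ≈ 290.75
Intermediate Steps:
l(z) = 7/(-3 + z)
f(P, s) = -7/4 + P (f(P, s) = P + 7/(-3 - 1) = P + 7/(-4) = P + 7*(-1/4) = P - 7/4 = -7/4 + P)
-27 + f(-6, -5)*(-41) = -27 + (-7/4 - 6)*(-41) = -27 - 31/4*(-41) = -27 + 1271/4 = 1163/4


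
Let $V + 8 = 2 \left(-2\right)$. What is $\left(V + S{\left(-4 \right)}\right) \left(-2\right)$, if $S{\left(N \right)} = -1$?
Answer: $26$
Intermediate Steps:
$V = -12$ ($V = -8 + 2 \left(-2\right) = -8 - 4 = -12$)
$\left(V + S{\left(-4 \right)}\right) \left(-2\right) = \left(-12 - 1\right) \left(-2\right) = \left(-13\right) \left(-2\right) = 26$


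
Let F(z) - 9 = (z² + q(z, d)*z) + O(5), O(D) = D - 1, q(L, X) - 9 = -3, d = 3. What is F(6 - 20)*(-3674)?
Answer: -459250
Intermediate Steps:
q(L, X) = 6 (q(L, X) = 9 - 3 = 6)
O(D) = -1 + D
F(z) = 13 + z² + 6*z (F(z) = 9 + ((z² + 6*z) + (-1 + 5)) = 9 + ((z² + 6*z) + 4) = 9 + (4 + z² + 6*z) = 13 + z² + 6*z)
F(6 - 20)*(-3674) = (13 + (6 - 20)² + 6*(6 - 20))*(-3674) = (13 + (-14)² + 6*(-14))*(-3674) = (13 + 196 - 84)*(-3674) = 125*(-3674) = -459250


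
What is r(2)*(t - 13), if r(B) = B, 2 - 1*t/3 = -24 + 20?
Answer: 10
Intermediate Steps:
t = 18 (t = 6 - 3*(-24 + 20) = 6 - 3*(-4) = 6 + 12 = 18)
r(2)*(t - 13) = 2*(18 - 13) = 2*5 = 10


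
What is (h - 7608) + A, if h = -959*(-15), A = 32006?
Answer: 38783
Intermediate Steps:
h = 14385
(h - 7608) + A = (14385 - 7608) + 32006 = 6777 + 32006 = 38783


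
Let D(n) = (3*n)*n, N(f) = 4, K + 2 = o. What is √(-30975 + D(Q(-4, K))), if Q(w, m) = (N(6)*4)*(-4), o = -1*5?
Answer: I*√18687 ≈ 136.7*I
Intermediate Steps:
o = -5
K = -7 (K = -2 - 5 = -7)
Q(w, m) = -64 (Q(w, m) = (4*4)*(-4) = 16*(-4) = -64)
D(n) = 3*n²
√(-30975 + D(Q(-4, K))) = √(-30975 + 3*(-64)²) = √(-30975 + 3*4096) = √(-30975 + 12288) = √(-18687) = I*√18687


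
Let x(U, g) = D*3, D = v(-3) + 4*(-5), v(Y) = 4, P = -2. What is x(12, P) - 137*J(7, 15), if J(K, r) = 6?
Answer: -870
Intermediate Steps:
D = -16 (D = 4 + 4*(-5) = 4 - 20 = -16)
x(U, g) = -48 (x(U, g) = -16*3 = -48)
x(12, P) - 137*J(7, 15) = -48 - 137*6 = -48 - 822 = -870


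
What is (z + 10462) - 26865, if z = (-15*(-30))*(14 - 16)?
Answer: -17303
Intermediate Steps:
z = -900 (z = 450*(-2) = -900)
(z + 10462) - 26865 = (-900 + 10462) - 26865 = 9562 - 26865 = -17303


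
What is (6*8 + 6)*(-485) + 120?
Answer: -26070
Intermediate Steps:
(6*8 + 6)*(-485) + 120 = (48 + 6)*(-485) + 120 = 54*(-485) + 120 = -26190 + 120 = -26070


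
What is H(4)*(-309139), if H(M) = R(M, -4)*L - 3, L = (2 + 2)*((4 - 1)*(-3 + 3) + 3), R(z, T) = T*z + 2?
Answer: 52862769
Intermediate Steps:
R(z, T) = 2 + T*z
L = 12 (L = 4*(3*0 + 3) = 4*(0 + 3) = 4*3 = 12)
H(M) = 21 - 48*M (H(M) = (2 - 4*M)*12 - 3 = (24 - 48*M) - 3 = 21 - 48*M)
H(4)*(-309139) = (21 - 48*4)*(-309139) = (21 - 192)*(-309139) = -171*(-309139) = 52862769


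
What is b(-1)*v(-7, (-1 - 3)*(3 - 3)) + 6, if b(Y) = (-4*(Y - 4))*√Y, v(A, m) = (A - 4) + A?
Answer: 6 - 360*I ≈ 6.0 - 360.0*I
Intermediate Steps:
v(A, m) = -4 + 2*A (v(A, m) = (-4 + A) + A = -4 + 2*A)
b(Y) = √Y*(16 - 4*Y) (b(Y) = (-4*(-4 + Y))*√Y = (16 - 4*Y)*√Y = √Y*(16 - 4*Y))
b(-1)*v(-7, (-1 - 3)*(3 - 3)) + 6 = (4*√(-1)*(4 - 1*(-1)))*(-4 + 2*(-7)) + 6 = (4*I*(4 + 1))*(-4 - 14) + 6 = (4*I*5)*(-18) + 6 = (20*I)*(-18) + 6 = -360*I + 6 = 6 - 360*I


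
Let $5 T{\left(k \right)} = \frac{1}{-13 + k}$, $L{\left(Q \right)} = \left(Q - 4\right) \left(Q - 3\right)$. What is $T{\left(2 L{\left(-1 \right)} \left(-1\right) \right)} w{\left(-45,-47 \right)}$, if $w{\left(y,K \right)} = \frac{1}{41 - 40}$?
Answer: $- \frac{1}{265} \approx -0.0037736$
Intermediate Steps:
$w{\left(y,K \right)} = 1$ ($w{\left(y,K \right)} = 1^{-1} = 1$)
$L{\left(Q \right)} = \left(-4 + Q\right) \left(-3 + Q\right)$
$T{\left(k \right)} = \frac{1}{5 \left(-13 + k\right)}$
$T{\left(2 L{\left(-1 \right)} \left(-1\right) \right)} w{\left(-45,-47 \right)} = \frac{1}{5 \left(-13 + 2 \left(12 + \left(-1\right)^{2} - -7\right) \left(-1\right)\right)} 1 = \frac{1}{5 \left(-13 + 2 \left(12 + 1 + 7\right) \left(-1\right)\right)} 1 = \frac{1}{5 \left(-13 + 2 \cdot 20 \left(-1\right)\right)} 1 = \frac{1}{5 \left(-13 + 40 \left(-1\right)\right)} 1 = \frac{1}{5 \left(-13 - 40\right)} 1 = \frac{1}{5 \left(-53\right)} 1 = \frac{1}{5} \left(- \frac{1}{53}\right) 1 = \left(- \frac{1}{265}\right) 1 = - \frac{1}{265}$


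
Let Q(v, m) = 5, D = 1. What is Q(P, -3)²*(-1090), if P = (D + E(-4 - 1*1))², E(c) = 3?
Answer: -27250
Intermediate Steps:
P = 16 (P = (1 + 3)² = 4² = 16)
Q(P, -3)²*(-1090) = 5²*(-1090) = 25*(-1090) = -27250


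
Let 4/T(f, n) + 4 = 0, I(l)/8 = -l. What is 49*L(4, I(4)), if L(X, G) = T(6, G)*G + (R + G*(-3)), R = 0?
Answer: 6272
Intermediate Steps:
I(l) = -8*l (I(l) = 8*(-l) = -8*l)
T(f, n) = -1 (T(f, n) = 4/(-4 + 0) = 4/(-4) = 4*(-¼) = -1)
L(X, G) = -4*G (L(X, G) = -G + (0 + G*(-3)) = -G + (0 - 3*G) = -G - 3*G = -4*G)
49*L(4, I(4)) = 49*(-(-32)*4) = 49*(-4*(-32)) = 49*128 = 6272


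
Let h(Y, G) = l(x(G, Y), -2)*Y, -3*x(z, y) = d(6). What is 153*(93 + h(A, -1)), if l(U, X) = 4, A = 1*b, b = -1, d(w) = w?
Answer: 13617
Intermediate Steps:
A = -1 (A = 1*(-1) = -1)
x(z, y) = -2 (x(z, y) = -⅓*6 = -2)
h(Y, G) = 4*Y
153*(93 + h(A, -1)) = 153*(93 + 4*(-1)) = 153*(93 - 4) = 153*89 = 13617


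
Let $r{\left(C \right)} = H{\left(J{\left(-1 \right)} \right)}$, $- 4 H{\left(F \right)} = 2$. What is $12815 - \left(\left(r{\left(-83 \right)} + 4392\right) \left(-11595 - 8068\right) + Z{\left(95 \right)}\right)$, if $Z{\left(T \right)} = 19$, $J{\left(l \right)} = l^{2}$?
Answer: $\frac{172725721}{2} \approx 8.6363 \cdot 10^{7}$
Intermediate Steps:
$H{\left(F \right)} = - \frac{1}{2}$ ($H{\left(F \right)} = \left(- \frac{1}{4}\right) 2 = - \frac{1}{2}$)
$r{\left(C \right)} = - \frac{1}{2}$
$12815 - \left(\left(r{\left(-83 \right)} + 4392\right) \left(-11595 - 8068\right) + Z{\left(95 \right)}\right) = 12815 - \left(\left(- \frac{1}{2} + 4392\right) \left(-11595 - 8068\right) + 19\right) = 12815 - \left(\frac{8783}{2} \left(-19663\right) + 19\right) = 12815 - \left(- \frac{172700129}{2} + 19\right) = 12815 - - \frac{172700091}{2} = 12815 + \frac{172700091}{2} = \frac{172725721}{2}$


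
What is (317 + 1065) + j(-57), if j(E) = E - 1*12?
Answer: 1313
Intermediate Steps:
j(E) = -12 + E (j(E) = E - 12 = -12 + E)
(317 + 1065) + j(-57) = (317 + 1065) + (-12 - 57) = 1382 - 69 = 1313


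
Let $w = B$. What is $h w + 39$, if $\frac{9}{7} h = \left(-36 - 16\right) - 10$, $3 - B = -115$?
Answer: $- \frac{50861}{9} \approx -5651.2$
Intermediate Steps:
$B = 118$ ($B = 3 - -115 = 3 + 115 = 118$)
$w = 118$
$h = - \frac{434}{9}$ ($h = \frac{7 \left(\left(-36 - 16\right) - 10\right)}{9} = \frac{7 \left(-52 - 10\right)}{9} = \frac{7}{9} \left(-62\right) = - \frac{434}{9} \approx -48.222$)
$h w + 39 = \left(- \frac{434}{9}\right) 118 + 39 = - \frac{51212}{9} + 39 = - \frac{50861}{9}$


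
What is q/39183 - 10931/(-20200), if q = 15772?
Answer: 746903773/791496600 ≈ 0.94366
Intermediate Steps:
q/39183 - 10931/(-20200) = 15772/39183 - 10931/(-20200) = 15772*(1/39183) - 10931*(-1/20200) = 15772/39183 + 10931/20200 = 746903773/791496600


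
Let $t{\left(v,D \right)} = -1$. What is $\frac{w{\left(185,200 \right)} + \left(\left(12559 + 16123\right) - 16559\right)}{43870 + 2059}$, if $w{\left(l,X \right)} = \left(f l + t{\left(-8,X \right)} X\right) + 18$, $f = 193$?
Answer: $\frac{47646}{45929} \approx 1.0374$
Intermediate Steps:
$w{\left(l,X \right)} = 18 - X + 193 l$ ($w{\left(l,X \right)} = \left(193 l - X\right) + 18 = \left(- X + 193 l\right) + 18 = 18 - X + 193 l$)
$\frac{w{\left(185,200 \right)} + \left(\left(12559 + 16123\right) - 16559\right)}{43870 + 2059} = \frac{\left(18 - 200 + 193 \cdot 185\right) + \left(\left(12559 + 16123\right) - 16559\right)}{43870 + 2059} = \frac{\left(18 - 200 + 35705\right) + \left(28682 - 16559\right)}{45929} = \left(35523 + 12123\right) \frac{1}{45929} = 47646 \cdot \frac{1}{45929} = \frac{47646}{45929}$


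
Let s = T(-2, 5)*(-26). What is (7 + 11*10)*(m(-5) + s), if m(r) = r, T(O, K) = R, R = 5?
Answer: -15795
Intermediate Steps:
T(O, K) = 5
s = -130 (s = 5*(-26) = -130)
(7 + 11*10)*(m(-5) + s) = (7 + 11*10)*(-5 - 130) = (7 + 110)*(-135) = 117*(-135) = -15795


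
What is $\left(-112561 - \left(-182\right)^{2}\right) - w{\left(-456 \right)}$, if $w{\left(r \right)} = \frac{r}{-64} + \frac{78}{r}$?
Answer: $- \frac{22145177}{152} \approx -1.4569 \cdot 10^{5}$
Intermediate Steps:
$w{\left(r \right)} = \frac{78}{r} - \frac{r}{64}$ ($w{\left(r \right)} = r \left(- \frac{1}{64}\right) + \frac{78}{r} = - \frac{r}{64} + \frac{78}{r} = \frac{78}{r} - \frac{r}{64}$)
$\left(-112561 - \left(-182\right)^{2}\right) - w{\left(-456 \right)} = \left(-112561 - \left(-182\right)^{2}\right) - \left(\frac{78}{-456} - - \frac{57}{8}\right) = \left(-112561 - 33124\right) - \left(78 \left(- \frac{1}{456}\right) + \frac{57}{8}\right) = \left(-112561 - 33124\right) - \left(- \frac{13}{76} + \frac{57}{8}\right) = -145685 - \frac{1057}{152} = - \frac{22145177}{152}$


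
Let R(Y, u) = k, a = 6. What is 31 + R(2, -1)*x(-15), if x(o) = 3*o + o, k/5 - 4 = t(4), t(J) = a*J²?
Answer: -29969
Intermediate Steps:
t(J) = 6*J²
k = 500 (k = 20 + 5*(6*4²) = 20 + 5*(6*16) = 20 + 5*96 = 20 + 480 = 500)
x(o) = 4*o
R(Y, u) = 500
31 + R(2, -1)*x(-15) = 31 + 500*(4*(-15)) = 31 + 500*(-60) = 31 - 30000 = -29969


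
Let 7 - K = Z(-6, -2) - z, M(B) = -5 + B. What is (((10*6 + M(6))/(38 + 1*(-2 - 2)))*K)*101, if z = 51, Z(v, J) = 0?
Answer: 178669/17 ≈ 10510.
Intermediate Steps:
K = 58 (K = 7 - (0 - 1*51) = 7 - (0 - 51) = 7 - 1*(-51) = 7 + 51 = 58)
(((10*6 + M(6))/(38 + 1*(-2 - 2)))*K)*101 = (((10*6 + (-5 + 6))/(38 + 1*(-2 - 2)))*58)*101 = (((60 + 1)/(38 + 1*(-4)))*58)*101 = ((61/(38 - 4))*58)*101 = ((61/34)*58)*101 = (1769/17)*101 = 178669/17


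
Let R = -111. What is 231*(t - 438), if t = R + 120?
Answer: -99099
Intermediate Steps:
t = 9 (t = -111 + 120 = 9)
231*(t - 438) = 231*(9 - 438) = 231*(-429) = -99099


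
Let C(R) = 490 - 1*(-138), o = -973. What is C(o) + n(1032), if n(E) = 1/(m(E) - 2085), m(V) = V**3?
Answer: 690236484925/1099102683 ≈ 628.00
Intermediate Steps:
C(R) = 628 (C(R) = 490 + 138 = 628)
n(E) = 1/(-2085 + E**3) (n(E) = 1/(E**3 - 2085) = 1/(-2085 + E**3))
C(o) + n(1032) = 628 + 1/(-2085 + 1032**3) = 628 + 1/(-2085 + 1099104768) = 628 + 1/1099102683 = 690236484925/1099102683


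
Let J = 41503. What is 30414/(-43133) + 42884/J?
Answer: 587443330/1790148899 ≈ 0.32815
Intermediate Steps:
30414/(-43133) + 42884/J = 30414/(-43133) + 42884/41503 = 30414*(-1/43133) + 42884*(1/41503) = -30414/43133 + 42884/41503 = 587443330/1790148899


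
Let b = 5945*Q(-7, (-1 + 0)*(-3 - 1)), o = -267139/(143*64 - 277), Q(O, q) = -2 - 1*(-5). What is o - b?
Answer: -158552764/8875 ≈ -17865.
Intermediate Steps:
Q(O, q) = 3 (Q(O, q) = -2 + 5 = 3)
o = -267139/8875 (o = -267139/(9152 - 277) = -267139/8875 ≈ -30.100)
b = 17835 (b = 5945*3 = 17835)
o - b = -267139/8875 - 1*17835 = -267139/8875 - 17835 = -158552764/8875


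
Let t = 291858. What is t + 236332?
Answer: 528190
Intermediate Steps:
t + 236332 = 291858 + 236332 = 528190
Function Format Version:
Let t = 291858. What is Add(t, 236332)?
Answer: 528190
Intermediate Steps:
Add(t, 236332) = Add(291858, 236332) = 528190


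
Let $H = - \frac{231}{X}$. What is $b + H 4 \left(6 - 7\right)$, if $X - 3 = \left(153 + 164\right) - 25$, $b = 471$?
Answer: $\frac{139869}{295} \approx 474.13$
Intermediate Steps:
$X = 295$ ($X = 3 + \left(\left(153 + 164\right) - 25\right) = 3 + \left(317 - 25\right) = 3 + 292 = 295$)
$H = - \frac{231}{295} \approx -0.78305$
$b + H 4 \left(6 - 7\right) = 471 - \frac{231 \cdot 4 \left(6 - 7\right)}{295} = 471 - \frac{231 \cdot 4 \left(-1\right)}{295} = 471 - - \frac{924}{295} = 471 + \frac{924}{295} = \frac{139869}{295}$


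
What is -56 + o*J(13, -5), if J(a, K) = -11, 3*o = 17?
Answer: -355/3 ≈ -118.33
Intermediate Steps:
o = 17/3 (o = (⅓)*17 = 17/3 ≈ 5.6667)
-56 + o*J(13, -5) = -56 + (17/3)*(-11) = -56 - 187/3 = -355/3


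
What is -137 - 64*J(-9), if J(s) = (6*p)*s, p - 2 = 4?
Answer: 20599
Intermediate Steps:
p = 6 (p = 2 + 4 = 6)
J(s) = 36*s (J(s) = (6*6)*s = 36*s)
-137 - 64*J(-9) = -137 - 2304*(-9) = -137 - 64*(-324) = -137 + 20736 = 20599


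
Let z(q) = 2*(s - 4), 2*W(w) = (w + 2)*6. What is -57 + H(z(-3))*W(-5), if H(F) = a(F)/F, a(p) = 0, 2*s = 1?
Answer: -57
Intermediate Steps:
s = ½ (s = (½)*1 = ½ ≈ 0.50000)
W(w) = 6 + 3*w (W(w) = ((w + 2)*6)/2 = ((2 + w)*6)/2 = (12 + 6*w)/2 = 6 + 3*w)
z(q) = -7 (z(q) = 2*(½ - 4) = 2*(-7/2) = -7)
H(F) = 0 (H(F) = 0/F = 0)
-57 + H(z(-3))*W(-5) = -57 + 0*(6 + 3*(-5)) = -57 + 0*(6 - 15) = -57 + 0*(-9) = -57 + 0 = -57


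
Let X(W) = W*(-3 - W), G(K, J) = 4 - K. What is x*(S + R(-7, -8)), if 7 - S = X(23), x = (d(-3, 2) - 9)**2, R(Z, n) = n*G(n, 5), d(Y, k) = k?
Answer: 24941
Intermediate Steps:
R(Z, n) = n*(4 - n)
x = 49 (x = (2 - 9)**2 = (-7)**2 = 49)
S = 605 (S = 7 - (-1)*23*(3 + 23) = 7 - (-1)*23*26 = 7 - 1*(-598) = 7 + 598 = 605)
x*(S + R(-7, -8)) = 49*(605 - 8*(4 - 1*(-8))) = 49*(605 - 8*(4 + 8)) = 49*(605 - 8*12) = 49*(605 - 96) = 49*509 = 24941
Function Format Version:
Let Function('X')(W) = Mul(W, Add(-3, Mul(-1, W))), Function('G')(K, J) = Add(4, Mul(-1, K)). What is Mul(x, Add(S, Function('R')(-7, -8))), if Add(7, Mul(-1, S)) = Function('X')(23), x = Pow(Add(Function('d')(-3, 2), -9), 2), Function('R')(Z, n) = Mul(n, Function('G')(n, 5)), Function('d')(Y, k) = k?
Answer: 24941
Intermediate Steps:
Function('R')(Z, n) = Mul(n, Add(4, Mul(-1, n)))
x = 49 (x = Pow(Add(2, -9), 2) = Pow(-7, 2) = 49)
S = 605 (S = Add(7, Mul(-1, Mul(-1, 23, Add(3, 23)))) = Add(7, Mul(-1, Mul(-1, 23, 26))) = Add(7, Mul(-1, -598)) = Add(7, 598) = 605)
Mul(x, Add(S, Function('R')(-7, -8))) = Mul(49, Add(605, Mul(-8, Add(4, Mul(-1, -8))))) = Mul(49, Add(605, Mul(-8, Add(4, 8)))) = Mul(49, Add(605, Mul(-8, 12))) = Mul(49, Add(605, -96)) = Mul(49, 509) = 24941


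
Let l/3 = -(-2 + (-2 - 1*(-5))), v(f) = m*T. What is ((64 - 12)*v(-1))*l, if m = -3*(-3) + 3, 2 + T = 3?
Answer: -1872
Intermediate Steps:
T = 1 (T = -2 + 3 = 1)
m = 12 (m = 9 + 3 = 12)
v(f) = 12 (v(f) = 12*1 = 12)
l = -3 (l = 3*(-(-2 + (-2 - 1*(-5)))) = 3*(-(-2 + (-2 + 5))) = 3*(-(-2 + 3)) = 3*(-1*1) = 3*(-1) = -3)
((64 - 12)*v(-1))*l = ((64 - 12)*12)*(-3) = (52*12)*(-3) = 624*(-3) = -1872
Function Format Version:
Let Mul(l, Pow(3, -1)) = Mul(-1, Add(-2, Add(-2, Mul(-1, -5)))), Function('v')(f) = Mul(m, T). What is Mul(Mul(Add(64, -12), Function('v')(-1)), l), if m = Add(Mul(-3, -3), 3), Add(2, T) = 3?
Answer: -1872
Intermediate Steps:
T = 1 (T = Add(-2, 3) = 1)
m = 12 (m = Add(9, 3) = 12)
Function('v')(f) = 12 (Function('v')(f) = Mul(12, 1) = 12)
l = -3 (l = Mul(3, Mul(-1, Add(-2, Add(-2, Mul(-1, -5))))) = Mul(3, Mul(-1, Add(-2, Add(-2, 5)))) = Mul(3, Mul(-1, Add(-2, 3))) = Mul(3, Mul(-1, 1)) = Mul(3, -1) = -3)
Mul(Mul(Add(64, -12), Function('v')(-1)), l) = Mul(Mul(Add(64, -12), 12), -3) = Mul(Mul(52, 12), -3) = Mul(624, -3) = -1872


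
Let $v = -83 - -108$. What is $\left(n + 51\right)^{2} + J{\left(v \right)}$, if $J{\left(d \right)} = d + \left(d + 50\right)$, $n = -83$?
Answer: $1124$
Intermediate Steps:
$v = 25$ ($v = -83 + 108 = 25$)
$J{\left(d \right)} = 50 + 2 d$ ($J{\left(d \right)} = d + \left(50 + d\right) = 50 + 2 d$)
$\left(n + 51\right)^{2} + J{\left(v \right)} = \left(-83 + 51\right)^{2} + \left(50 + 2 \cdot 25\right) = \left(-32\right)^{2} + \left(50 + 50\right) = 1024 + 100 = 1124$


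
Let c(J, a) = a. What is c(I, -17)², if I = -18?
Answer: 289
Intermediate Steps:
c(I, -17)² = (-17)² = 289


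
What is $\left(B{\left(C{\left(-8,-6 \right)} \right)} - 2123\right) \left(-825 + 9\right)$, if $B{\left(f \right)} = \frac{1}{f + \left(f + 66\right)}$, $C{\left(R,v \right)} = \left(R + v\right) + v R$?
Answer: $\frac{116068248}{67} \approx 1.7324 \cdot 10^{6}$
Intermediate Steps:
$C{\left(R,v \right)} = R + v + R v$ ($C{\left(R,v \right)} = \left(R + v\right) + R v = R + v + R v$)
$B{\left(f \right)} = \frac{1}{66 + 2 f}$ ($B{\left(f \right)} = \frac{1}{f + \left(66 + f\right)} = \frac{1}{66 + 2 f}$)
$\left(B{\left(C{\left(-8,-6 \right)} \right)} - 2123\right) \left(-825 + 9\right) = \left(\frac{1}{2 \left(33 - -34\right)} - 2123\right) \left(-825 + 9\right) = \left(\frac{1}{2 \left(33 - -34\right)} - 2123\right) \left(-816\right) = \left(\frac{1}{2 \left(33 + 34\right)} - 2123\right) \left(-816\right) = \left(\frac{1}{2 \cdot 67} - 2123\right) \left(-816\right) = \left(\frac{1}{2} \cdot \frac{1}{67} - 2123\right) \left(-816\right) = \left(\frac{1}{134} - 2123\right) \left(-816\right) = \left(- \frac{284481}{134}\right) \left(-816\right) = \frac{116068248}{67}$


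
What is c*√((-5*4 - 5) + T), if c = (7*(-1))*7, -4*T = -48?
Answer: -49*I*√13 ≈ -176.67*I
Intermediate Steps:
T = 12 (T = -¼*(-48) = 12)
c = -49 (c = -7*7 = -49)
c*√((-5*4 - 5) + T) = -49*√((-5*4 - 5) + 12) = -49*√((-20 - 5) + 12) = -49*√(-25 + 12) = -49*I*√13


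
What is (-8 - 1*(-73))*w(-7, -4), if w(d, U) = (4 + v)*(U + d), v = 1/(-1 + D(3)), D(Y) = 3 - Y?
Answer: -2145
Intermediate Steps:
D(Y) = 3 - Y
v = -1 (v = 1/(-1 + (3 - 1*3)) = 1/(-1 + (3 - 3)) = 1/(-1 + 0) = 1/(-1) = -1)
w(d, U) = 3*U + 3*d (w(d, U) = (4 - 1)*(U + d) = 3*(U + d) = 3*U + 3*d)
(-8 - 1*(-73))*w(-7, -4) = (-8 - 1*(-73))*(3*(-4) + 3*(-7)) = (-8 + 73)*(-12 - 21) = 65*(-33) = -2145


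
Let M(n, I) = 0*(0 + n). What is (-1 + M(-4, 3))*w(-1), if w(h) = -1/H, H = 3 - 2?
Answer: 1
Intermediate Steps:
H = 1
M(n, I) = 0 (M(n, I) = 0*n = 0)
w(h) = -1 (w(h) = -1/1 = -1*1 = -1)
(-1 + M(-4, 3))*w(-1) = (-1 + 0)*(-1) = -1*(-1) = 1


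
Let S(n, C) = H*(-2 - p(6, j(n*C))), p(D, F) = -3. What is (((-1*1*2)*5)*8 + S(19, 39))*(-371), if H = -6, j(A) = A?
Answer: 31906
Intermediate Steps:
S(n, C) = -6 (S(n, C) = -6*(-2 - 1*(-3)) = -6*(-2 + 3) = -6*1 = -6)
(((-1*1*2)*5)*8 + S(19, 39))*(-371) = (((-1*1*2)*5)*8 - 6)*(-371) = ((-1*2*5)*8 - 6)*(-371) = (-2*5*8 - 6)*(-371) = (-10*8 - 6)*(-371) = (-80 - 6)*(-371) = -86*(-371) = 31906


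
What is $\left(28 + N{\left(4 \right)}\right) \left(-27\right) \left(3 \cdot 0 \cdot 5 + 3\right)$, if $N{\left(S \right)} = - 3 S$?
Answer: $-1296$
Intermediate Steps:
$\left(28 + N{\left(4 \right)}\right) \left(-27\right) \left(3 \cdot 0 \cdot 5 + 3\right) = \left(28 - 12\right) \left(-27\right) \left(3 \cdot 0 \cdot 5 + 3\right) = \left(28 - 12\right) \left(-27\right) \left(0 \cdot 5 + 3\right) = 16 \left(-27\right) \left(0 + 3\right) = \left(-432\right) 3 = -1296$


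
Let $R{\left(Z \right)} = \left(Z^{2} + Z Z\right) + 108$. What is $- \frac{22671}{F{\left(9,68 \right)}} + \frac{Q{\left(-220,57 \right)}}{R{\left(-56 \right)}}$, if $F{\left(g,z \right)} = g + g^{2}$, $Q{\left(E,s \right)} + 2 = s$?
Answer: $- \frac{146097}{580} \approx -251.89$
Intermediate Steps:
$Q{\left(E,s \right)} = -2 + s$
$R{\left(Z \right)} = 108 + 2 Z^{2}$ ($R{\left(Z \right)} = \left(Z^{2} + Z^{2}\right) + 108 = 2 Z^{2} + 108 = 108 + 2 Z^{2}$)
$- \frac{22671}{F{\left(9,68 \right)}} + \frac{Q{\left(-220,57 \right)}}{R{\left(-56 \right)}} = - \frac{22671}{9 \left(1 + 9\right)} + \frac{-2 + 57}{108 + 2 \left(-56\right)^{2}} = - \frac{22671}{9 \cdot 10} + \frac{55}{108 + 2 \cdot 3136} = - \frac{22671}{90} + \frac{55}{108 + 6272} = \left(-22671\right) \frac{1}{90} + \frac{55}{6380} = - \frac{2519}{10} + 55 \cdot \frac{1}{6380} = - \frac{2519}{10} + \frac{1}{116} = - \frac{146097}{580}$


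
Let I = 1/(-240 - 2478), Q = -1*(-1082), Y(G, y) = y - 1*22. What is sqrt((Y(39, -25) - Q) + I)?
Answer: I*sqrt(926724146)/906 ≈ 33.601*I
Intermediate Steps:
Y(G, y) = -22 + y (Y(G, y) = y - 22 = -22 + y)
Q = 1082
I = -1/2718 (I = 1/(-2718) = -1/2718 ≈ -0.00036792)
sqrt((Y(39, -25) - Q) + I) = sqrt(((-22 - 25) - 1*1082) - 1/2718) = sqrt((-47 - 1082) - 1/2718) = sqrt(-1129 - 1/2718) = sqrt(-3068623/2718) = I*sqrt(926724146)/906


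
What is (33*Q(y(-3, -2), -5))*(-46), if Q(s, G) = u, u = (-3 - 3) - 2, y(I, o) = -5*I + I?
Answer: 12144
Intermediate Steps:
y(I, o) = -4*I
u = -8 (u = -6 - 2 = -8)
Q(s, G) = -8
(33*Q(y(-3, -2), -5))*(-46) = (33*(-8))*(-46) = -264*(-46) = 12144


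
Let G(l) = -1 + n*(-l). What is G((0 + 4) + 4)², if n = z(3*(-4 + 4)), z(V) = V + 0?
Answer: 1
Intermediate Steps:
z(V) = V
n = 0 (n = 3*(-4 + 4) = 3*0 = 0)
G(l) = -1 (G(l) = -1 + 0*(-l) = -1 + 0 = -1)
G((0 + 4) + 4)² = (-1)² = 1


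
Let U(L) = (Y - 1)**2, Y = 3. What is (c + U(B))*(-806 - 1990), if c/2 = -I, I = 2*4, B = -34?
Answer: 33552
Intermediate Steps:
U(L) = 4 (U(L) = (3 - 1)**2 = 2**2 = 4)
I = 8
c = -16 (c = 2*(-1*8) = 2*(-8) = -16)
(c + U(B))*(-806 - 1990) = (-16 + 4)*(-806 - 1990) = -12*(-2796) = 33552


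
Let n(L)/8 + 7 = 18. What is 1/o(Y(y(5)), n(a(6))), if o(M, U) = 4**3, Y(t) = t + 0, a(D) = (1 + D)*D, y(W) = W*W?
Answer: 1/64 ≈ 0.015625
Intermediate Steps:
y(W) = W**2
a(D) = D*(1 + D)
Y(t) = t
n(L) = 88 (n(L) = -56 + 8*18 = -56 + 144 = 88)
o(M, U) = 64
1/o(Y(y(5)), n(a(6))) = 1/64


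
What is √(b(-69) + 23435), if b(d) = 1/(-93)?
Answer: √202689222/93 ≈ 153.08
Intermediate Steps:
b(d) = -1/93
√(b(-69) + 23435) = √(-1/93 + 23435) = √(2179454/93) = √202689222/93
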